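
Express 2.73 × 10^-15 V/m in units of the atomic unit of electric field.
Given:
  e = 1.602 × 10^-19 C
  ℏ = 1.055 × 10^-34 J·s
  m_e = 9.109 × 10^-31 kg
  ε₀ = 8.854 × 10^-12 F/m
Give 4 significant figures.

5.321 × 10^-27

atomic unit of electric field: E_au = E_h/(e a₀) = m_e²e⁵/((4πε₀)³ℏ⁴) = 5.131 × 10^11 V/m.
2.73 × 10^-15 / 5.131 × 10^11 = 5.321 × 10^-27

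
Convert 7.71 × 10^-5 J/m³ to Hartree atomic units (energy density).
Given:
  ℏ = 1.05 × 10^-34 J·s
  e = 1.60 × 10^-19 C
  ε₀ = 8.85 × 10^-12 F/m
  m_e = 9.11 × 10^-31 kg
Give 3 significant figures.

atomic unit of energy density: u_au = E_h/a₀³ = m_e⁴e¹⁰/((4πε₀)⁵ℏ⁸) = 3.01 × 10^13 J/m³.
7.71 × 10^-5 / 3.01 × 10^13 = 2.56 × 10^-18

2.56 × 10^-18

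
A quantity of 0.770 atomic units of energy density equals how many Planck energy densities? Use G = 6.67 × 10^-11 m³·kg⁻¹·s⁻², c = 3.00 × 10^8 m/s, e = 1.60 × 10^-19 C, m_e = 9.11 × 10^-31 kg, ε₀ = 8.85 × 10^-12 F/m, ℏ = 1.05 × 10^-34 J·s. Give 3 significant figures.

4.96 × 10^-101

atomic unit of energy density: u_au = E_h/a₀³ = m_e⁴e¹⁰/((4πε₀)⁵ℏ⁸) = 3.01 × 10^13 J/m³
Planck energy density: u_P = c⁷/(ℏG²) = 4.68 × 10^113 J/m³
0.770 × 3.01 × 10^13 / 4.68 × 10^113 = 4.96 × 10^-101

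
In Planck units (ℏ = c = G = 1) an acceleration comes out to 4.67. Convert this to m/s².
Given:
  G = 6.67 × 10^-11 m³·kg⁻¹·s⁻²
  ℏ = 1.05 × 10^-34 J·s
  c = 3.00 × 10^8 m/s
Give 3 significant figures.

2.61 × 10^52 m/s²

One Planck acceleration: a_P = √(c⁷/(ℏG)) = 5.59 × 10^51 m/s².
4.67 × 5.59 × 10^51 m/s² = 2.61 × 10^52 m/s²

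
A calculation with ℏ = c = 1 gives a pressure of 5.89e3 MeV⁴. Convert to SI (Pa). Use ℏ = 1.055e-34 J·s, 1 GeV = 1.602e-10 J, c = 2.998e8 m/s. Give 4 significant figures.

1.226e29 Pa

Pressure is [E]/[L]³ = [E]⁴/(ℏc)³.
1 GeV⁴ → 1/(ℏc)³ × (1 GeV in J)⁴ = 2.082e37 Pa.
Convert the energy scale: 5.89e3 MeV⁴ = 5.89e-9 GeV⁴.
Result: 5.89e-9 × 2.082e37 = 1.226e29 Pa.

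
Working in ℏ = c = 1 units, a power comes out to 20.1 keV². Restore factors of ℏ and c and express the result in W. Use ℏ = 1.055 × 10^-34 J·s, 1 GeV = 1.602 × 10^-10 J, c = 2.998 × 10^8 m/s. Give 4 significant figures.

Power is [E]/[T] = [E]²/ℏ.
1 GeV² → 1/ℏ × (1 GeV in J)² = 2.433 × 10^14 W.
Convert the energy scale: 20.1 keV² = 2.01 × 10^-11 GeV².
Result: 2.01 × 10^-11 × 2.433 × 10^14 = 4.890 × 10^3 W.

4.890 × 10^3 W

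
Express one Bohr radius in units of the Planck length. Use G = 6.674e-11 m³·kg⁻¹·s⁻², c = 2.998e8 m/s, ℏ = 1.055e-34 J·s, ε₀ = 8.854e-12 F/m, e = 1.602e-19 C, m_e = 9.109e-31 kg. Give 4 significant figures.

3.277e24

Bohr radius: a₀ = 4πε₀ℏ²/(m_e e²) = 5.297e-11 m
Planck length: ℓ_P = √(ℏG/c³) = 1.616e-35 m
ratio = 5.297e-11 / 1.616e-35 = 3.277e24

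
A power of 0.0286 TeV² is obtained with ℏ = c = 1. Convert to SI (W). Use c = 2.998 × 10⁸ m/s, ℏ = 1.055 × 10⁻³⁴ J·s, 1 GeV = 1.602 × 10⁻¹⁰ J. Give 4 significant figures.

Power is [E]/[T] = [E]²/ℏ.
1 GeV² → 1/ℏ × (1 GeV in J)² = 2.433 × 10¹⁴ W.
Convert the energy scale: 0.0286 TeV² = 2.86 × 10⁴ GeV².
Result: 2.86 × 10⁴ × 2.433 × 10¹⁴ = 6.957 × 10¹⁸ W.

6.957 × 10¹⁸ W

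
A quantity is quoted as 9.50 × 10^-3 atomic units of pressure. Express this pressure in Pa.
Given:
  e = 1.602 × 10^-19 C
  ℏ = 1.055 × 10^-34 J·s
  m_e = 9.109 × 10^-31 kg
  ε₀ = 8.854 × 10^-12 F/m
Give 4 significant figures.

2.783 × 10^11 Pa

One atomic unit of pressure: P_au = E_h/a₀³ = m_e⁴e¹⁰/((4πε₀)⁵ℏ⁸) = 2.929 × 10^13 Pa.
9.50 × 10^-3 × 2.929 × 10^13 Pa = 2.783 × 10^11 Pa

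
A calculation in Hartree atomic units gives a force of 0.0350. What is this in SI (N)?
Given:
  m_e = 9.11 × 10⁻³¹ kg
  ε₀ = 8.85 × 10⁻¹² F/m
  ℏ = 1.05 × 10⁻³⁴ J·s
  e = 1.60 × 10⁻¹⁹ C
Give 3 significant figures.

2.91 × 10⁻⁹ N

One atomic unit of force: F_au = E_h/a₀ = m_e²e⁶/((4πε₀)³ℏ⁴) = 8.33 × 10⁻⁸ N.
0.0350 × 8.33 × 10⁻⁸ N = 2.91 × 10⁻⁹ N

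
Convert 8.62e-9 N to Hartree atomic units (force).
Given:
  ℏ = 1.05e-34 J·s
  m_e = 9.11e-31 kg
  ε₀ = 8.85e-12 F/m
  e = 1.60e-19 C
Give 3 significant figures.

0.104

atomic unit of force: F_au = E_h/a₀ = m_e²e⁶/((4πε₀)³ℏ⁴) = 8.33e-8 N.
8.62e-9 / 8.33e-8 = 0.104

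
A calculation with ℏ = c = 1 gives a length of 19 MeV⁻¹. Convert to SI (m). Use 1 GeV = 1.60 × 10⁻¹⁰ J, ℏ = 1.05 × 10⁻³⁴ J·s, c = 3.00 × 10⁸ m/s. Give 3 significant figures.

3.74 × 10⁻¹² m

A length is [E]⁻¹ in ℏ=c=1; restore one factor of ℏc.
1 GeV⁻¹ → ℏc × (1 GeV in J)⁻¹ = 1.97 × 10⁻¹⁶ m.
Convert the energy scale: 19 MeV⁻¹ = 1.90 × 10⁴ GeV⁻¹.
Result: 1.90 × 10⁴ × 1.97 × 10⁻¹⁶ = 3.74 × 10⁻¹² m.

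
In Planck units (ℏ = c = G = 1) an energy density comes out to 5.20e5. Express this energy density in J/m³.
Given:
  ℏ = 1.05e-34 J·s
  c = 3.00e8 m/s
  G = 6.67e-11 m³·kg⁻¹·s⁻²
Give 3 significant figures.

2.43e119 J/m³

One Planck energy density: u_P = c⁷/(ℏG²) = 4.68e113 J/m³.
5.20e5 × 4.68e113 J/m³ = 2.43e119 J/m³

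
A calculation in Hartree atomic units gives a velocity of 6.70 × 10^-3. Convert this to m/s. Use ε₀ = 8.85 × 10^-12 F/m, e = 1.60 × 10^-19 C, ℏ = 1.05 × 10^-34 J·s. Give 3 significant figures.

1.47 × 10^4 m/s

One atomic unit of velocity: v_au = e²/(4πε₀ℏ) = 2.19 × 10^6 m/s.
6.70 × 10^-3 × 2.19 × 10^6 m/s = 1.47 × 10^4 m/s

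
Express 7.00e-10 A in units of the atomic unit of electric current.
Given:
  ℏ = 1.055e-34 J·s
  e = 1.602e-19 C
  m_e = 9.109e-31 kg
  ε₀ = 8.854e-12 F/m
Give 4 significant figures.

atomic unit of electric current: I_au = e E_h/ℏ = m_e e⁵/((4πε₀)²ℏ³) = 6.612e-3 A.
7.00e-10 / 6.612e-3 = 1.059e-7

1.059e-7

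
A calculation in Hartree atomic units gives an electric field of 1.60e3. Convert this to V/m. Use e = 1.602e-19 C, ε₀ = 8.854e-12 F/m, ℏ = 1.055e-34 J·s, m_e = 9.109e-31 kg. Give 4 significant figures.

8.209e14 V/m

One atomic unit of electric field: E_au = E_h/(e a₀) = m_e²e⁵/((4πε₀)³ℏ⁴) = 5.131e11 V/m.
1.60e3 × 5.131e11 V/m = 8.209e14 V/m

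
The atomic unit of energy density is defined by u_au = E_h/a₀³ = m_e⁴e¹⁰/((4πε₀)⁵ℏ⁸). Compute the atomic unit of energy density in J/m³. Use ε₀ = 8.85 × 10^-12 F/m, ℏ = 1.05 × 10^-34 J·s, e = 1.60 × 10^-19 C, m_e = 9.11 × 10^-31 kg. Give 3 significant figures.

3.01 × 10^13 J/m³

u_au = E_h/a₀³ = m_e⁴e¹⁰/((4πε₀)⁵ℏ⁸)
E_h = 4.38 × 10^-18 J
a₀ = 5.26 × 10^-11 m
E_h/a₀³ = 3.01 × 10^13 J/m³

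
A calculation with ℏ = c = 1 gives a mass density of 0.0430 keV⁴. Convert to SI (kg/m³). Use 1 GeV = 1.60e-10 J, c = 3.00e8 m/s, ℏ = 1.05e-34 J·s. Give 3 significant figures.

Mass density is [E]/(c²[L]³) = [E]⁴/(ℏ³c⁵).
1 GeV⁴ → 1/(ℏ³c⁵) × (1 GeV in J)⁴ = 2.33e20 kg/m³.
Convert the energy scale: 0.0430 keV⁴ = 4.30e-26 GeV⁴.
Result: 4.30e-26 × 2.33e20 = 1.00e-5 kg/m³.

1.00e-5 kg/m³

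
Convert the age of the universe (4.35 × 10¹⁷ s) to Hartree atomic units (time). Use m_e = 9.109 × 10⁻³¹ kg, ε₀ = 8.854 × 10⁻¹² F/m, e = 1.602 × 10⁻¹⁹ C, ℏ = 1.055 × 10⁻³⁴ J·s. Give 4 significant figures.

atomic unit of time: τ_au = (4πε₀)²ℏ³/(m_e e⁴) = 2.423 × 10⁻¹⁷ s.
4.35 × 10¹⁷ / 2.423 × 10⁻¹⁷ = 1.795 × 10³⁴

1.795 × 10³⁴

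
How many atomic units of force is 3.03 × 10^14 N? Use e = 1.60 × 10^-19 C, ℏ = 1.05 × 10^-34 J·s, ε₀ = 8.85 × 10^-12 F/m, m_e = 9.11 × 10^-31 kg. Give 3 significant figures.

3.64 × 10^21

atomic unit of force: F_au = E_h/a₀ = m_e²e⁶/((4πε₀)³ℏ⁴) = 8.33 × 10^-8 N.
3.03 × 10^14 / 8.33 × 10^-8 = 3.64 × 10^21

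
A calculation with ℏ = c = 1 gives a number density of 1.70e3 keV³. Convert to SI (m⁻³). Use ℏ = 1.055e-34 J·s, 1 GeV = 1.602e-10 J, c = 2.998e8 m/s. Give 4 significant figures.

Number density is [L]⁻³ = [E]³/(ℏc)³.
1 GeV³ → 1/(ℏc)³ × (1 GeV in J)³ = 1.299e47 m⁻³.
Convert the energy scale: 1.70e3 keV³ = 1.70e-15 GeV³.
Result: 1.70e-15 × 1.299e47 = 2.209e32 m⁻³.

2.209e32 m⁻³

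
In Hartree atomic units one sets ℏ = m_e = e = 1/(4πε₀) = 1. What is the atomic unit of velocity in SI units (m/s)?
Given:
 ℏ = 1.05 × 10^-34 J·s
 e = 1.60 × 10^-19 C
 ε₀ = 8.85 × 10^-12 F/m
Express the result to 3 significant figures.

2.19 × 10^6 m/s

v_au = e²/(4πε₀ℏ)
  = 2.56 × 10^-38 / 1.17 × 10^-44
  = 2.19 × 10^6 m/s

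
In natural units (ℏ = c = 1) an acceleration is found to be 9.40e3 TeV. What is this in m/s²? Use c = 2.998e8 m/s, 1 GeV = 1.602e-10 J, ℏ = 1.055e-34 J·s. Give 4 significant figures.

Acceleration is [L]/[T]² = c·[E]/ℏ.
1 GeV → c/ℏ × (1 GeV in J) = 4.552e32 m/s².
Convert the energy scale: 9.40e3 TeV = 9.40e6 GeV.
Result: 9.40e6 × 4.552e32 = 4.279e39 m/s².

4.279e39 m/s²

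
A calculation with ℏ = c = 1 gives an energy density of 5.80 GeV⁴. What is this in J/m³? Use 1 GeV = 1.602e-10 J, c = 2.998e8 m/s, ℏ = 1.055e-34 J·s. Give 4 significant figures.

1.207e38 J/m³

[E]/[L]³ = [E]⁴/(ℏc)³; restore (ℏc)⁻³.
1 GeV⁴ → 1/(ℏc)³ × (1 GeV in J)⁴ = 2.082e37 J/m³.
Result: 5.80 × 2.082e37 = 1.207e38 J/m³.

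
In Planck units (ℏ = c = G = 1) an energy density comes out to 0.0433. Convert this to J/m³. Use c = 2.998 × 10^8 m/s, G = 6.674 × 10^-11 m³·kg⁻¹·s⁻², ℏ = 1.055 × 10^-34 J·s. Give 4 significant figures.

2.006 × 10^112 J/m³

One Planck energy density: u_P = c⁷/(ℏG²) = 4.632 × 10^113 J/m³.
0.0433 × 4.632 × 10^113 J/m³ = 2.006 × 10^112 J/m³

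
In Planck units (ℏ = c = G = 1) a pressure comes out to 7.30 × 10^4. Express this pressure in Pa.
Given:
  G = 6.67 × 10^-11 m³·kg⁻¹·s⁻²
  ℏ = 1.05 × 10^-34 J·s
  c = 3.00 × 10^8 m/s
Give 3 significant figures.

One Planck pressure: p_P = c⁷/(ℏG²) = 4.68 × 10^113 Pa.
7.30 × 10^4 × 4.68 × 10^113 Pa = 3.42 × 10^118 Pa

3.42 × 10^118 Pa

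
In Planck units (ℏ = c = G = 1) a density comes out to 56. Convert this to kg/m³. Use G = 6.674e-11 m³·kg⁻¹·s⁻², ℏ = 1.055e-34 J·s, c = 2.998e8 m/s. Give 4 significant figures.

One Planck density: ρ_P = c⁵/(ℏG²) = 5.154e96 kg/m³.
56 × 5.154e96 kg/m³ = 2.886e98 kg/m³

2.886e98 kg/m³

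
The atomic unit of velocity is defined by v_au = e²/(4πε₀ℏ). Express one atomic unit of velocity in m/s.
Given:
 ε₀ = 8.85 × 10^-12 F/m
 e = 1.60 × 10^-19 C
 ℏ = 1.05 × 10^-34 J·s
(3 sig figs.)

2.19 × 10^6 m/s

v_au = e²/(4πε₀ℏ)
  = 2.56 × 10^-38 / 1.17 × 10^-44
  = 2.19 × 10^6 m/s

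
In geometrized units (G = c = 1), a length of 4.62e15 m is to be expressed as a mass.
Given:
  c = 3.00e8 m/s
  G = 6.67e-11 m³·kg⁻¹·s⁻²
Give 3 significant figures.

Length → mass via c²/G.
4.62e15 m × (c²/G) = 6.23e42 kg

6.23e42 kg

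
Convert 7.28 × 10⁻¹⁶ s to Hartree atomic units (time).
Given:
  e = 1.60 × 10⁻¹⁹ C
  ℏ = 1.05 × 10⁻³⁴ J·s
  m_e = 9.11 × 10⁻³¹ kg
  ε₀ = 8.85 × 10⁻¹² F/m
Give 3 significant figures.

30.4

atomic unit of time: τ_au = (4πε₀)²ℏ³/(m_e e⁴) = 2.40 × 10⁻¹⁷ s.
7.28 × 10⁻¹⁶ / 2.40 × 10⁻¹⁷ = 30.4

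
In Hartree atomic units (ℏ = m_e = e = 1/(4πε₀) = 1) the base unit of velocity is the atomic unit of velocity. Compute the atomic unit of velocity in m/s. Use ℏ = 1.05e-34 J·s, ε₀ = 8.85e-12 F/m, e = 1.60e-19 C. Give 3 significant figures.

v_au = e²/(4πε₀ℏ)
  = 2.56e-38 / 1.17e-44
  = 2.19e6 m/s

2.19e6 m/s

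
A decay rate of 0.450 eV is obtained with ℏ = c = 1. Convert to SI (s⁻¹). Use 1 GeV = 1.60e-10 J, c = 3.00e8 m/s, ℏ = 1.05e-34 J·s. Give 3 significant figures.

6.86e14 s⁻¹

A rate is [E]/ℏ; divide by ℏ.
1 GeV → 1/ℏ × (1 GeV in J) = 1.52e24 s⁻¹.
Convert the energy scale: 0.450 eV = 4.50e-10 GeV.
Result: 4.50e-10 × 1.52e24 = 6.86e14 s⁻¹.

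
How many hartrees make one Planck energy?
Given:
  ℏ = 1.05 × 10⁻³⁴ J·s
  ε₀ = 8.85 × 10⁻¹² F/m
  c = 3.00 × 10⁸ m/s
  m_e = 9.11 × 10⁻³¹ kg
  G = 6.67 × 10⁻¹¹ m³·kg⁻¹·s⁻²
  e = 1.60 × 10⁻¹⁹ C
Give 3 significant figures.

Planck energy: E_P = √(ℏc⁵/G) = 1.96 × 10⁹ J
hartree: E_h = m_e e⁴/(4πε₀ℏ)² = 4.38 × 10⁻¹⁸ J
ratio = 1.96 × 10⁹ / 4.38 × 10⁻¹⁸ = 4.47 × 10²⁶

4.47 × 10²⁶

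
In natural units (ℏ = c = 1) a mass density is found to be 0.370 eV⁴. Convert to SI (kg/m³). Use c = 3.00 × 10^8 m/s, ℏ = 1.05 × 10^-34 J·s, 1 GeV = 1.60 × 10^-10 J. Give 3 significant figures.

8.62 × 10^-17 kg/m³

Mass density is [E]/(c²[L]³) = [E]⁴/(ℏ³c⁵).
1 GeV⁴ → 1/(ℏ³c⁵) × (1 GeV in J)⁴ = 2.33 × 10^20 kg/m³.
Convert the energy scale: 0.370 eV⁴ = 3.70 × 10^-37 GeV⁴.
Result: 3.70 × 10^-37 × 2.33 × 10^20 = 8.62 × 10^-17 kg/m³.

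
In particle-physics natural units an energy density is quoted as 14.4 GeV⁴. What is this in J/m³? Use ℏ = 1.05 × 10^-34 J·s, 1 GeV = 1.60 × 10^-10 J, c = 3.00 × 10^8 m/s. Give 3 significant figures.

3.02 × 10^38 J/m³

[E]/[L]³ = [E]⁴/(ℏc)³; restore (ℏc)⁻³.
1 GeV⁴ → 1/(ℏc)³ × (1 GeV in J)⁴ = 2.10 × 10^37 J/m³.
Result: 14.4 × 2.10 × 10^37 = 3.02 × 10^38 J/m³.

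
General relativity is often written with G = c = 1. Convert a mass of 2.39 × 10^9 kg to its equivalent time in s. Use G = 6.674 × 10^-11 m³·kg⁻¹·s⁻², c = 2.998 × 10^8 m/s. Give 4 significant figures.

Mass → time via G/c³.
2.39 × 10^9 kg × (G/c³) = 5.920 × 10^-27 s

5.920 × 10^-27 s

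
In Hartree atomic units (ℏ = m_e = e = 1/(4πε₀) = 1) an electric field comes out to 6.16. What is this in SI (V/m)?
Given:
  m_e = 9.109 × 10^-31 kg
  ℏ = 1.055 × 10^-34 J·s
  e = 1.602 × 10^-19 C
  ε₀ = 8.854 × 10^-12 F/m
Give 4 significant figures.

One atomic unit of electric field: E_au = E_h/(e a₀) = m_e²e⁵/((4πε₀)³ℏ⁴) = 5.131 × 10^11 V/m.
6.16 × 5.131 × 10^11 V/m = 3.161 × 10^12 V/m

3.161 × 10^12 V/m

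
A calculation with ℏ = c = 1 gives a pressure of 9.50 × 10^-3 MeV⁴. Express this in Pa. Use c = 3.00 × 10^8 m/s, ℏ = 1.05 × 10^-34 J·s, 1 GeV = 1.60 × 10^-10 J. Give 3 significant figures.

Pressure is [E]/[L]³ = [E]⁴/(ℏc)³.
1 GeV⁴ → 1/(ℏc)³ × (1 GeV in J)⁴ = 2.10 × 10^37 Pa.
Convert the energy scale: 9.50 × 10^-3 MeV⁴ = 9.50 × 10^-15 GeV⁴.
Result: 9.50 × 10^-15 × 2.10 × 10^37 = 1.99 × 10^23 Pa.

1.99 × 10^23 Pa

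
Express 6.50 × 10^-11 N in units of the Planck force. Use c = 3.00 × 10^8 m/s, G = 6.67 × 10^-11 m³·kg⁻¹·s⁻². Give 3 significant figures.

Planck force: F_P = c⁴/G = 1.21 × 10^44 N.
6.50 × 10^-11 / 1.21 × 10^44 = 5.35 × 10^-55

5.35 × 10^-55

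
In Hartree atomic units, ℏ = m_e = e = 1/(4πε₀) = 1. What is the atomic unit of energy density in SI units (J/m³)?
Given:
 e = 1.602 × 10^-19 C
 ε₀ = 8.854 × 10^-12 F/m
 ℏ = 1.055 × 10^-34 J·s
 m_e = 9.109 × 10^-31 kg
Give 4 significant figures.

From ℏ = m_e = e = 1/(4πε₀) = 1 the energy density scale is u_au = E_h/a₀³ = m_e⁴e¹⁰/((4πε₀)⁵ℏ⁸).
E_h = 4.354 × 10^-18 J
a₀ = 5.297 × 10^-11 m
E_h/a₀³ = 2.929 × 10^13 J/m³

2.929 × 10^13 J/m³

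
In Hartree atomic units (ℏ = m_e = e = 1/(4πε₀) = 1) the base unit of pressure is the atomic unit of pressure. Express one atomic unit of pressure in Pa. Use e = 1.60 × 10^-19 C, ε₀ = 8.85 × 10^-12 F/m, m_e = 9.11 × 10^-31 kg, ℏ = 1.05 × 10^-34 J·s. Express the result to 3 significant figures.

3.01 × 10^13 Pa

P_au = E_h/a₀³ = m_e⁴e¹⁰/((4πε₀)⁵ℏ⁸)
E_h = 4.38 × 10^-18 J
a₀ = 5.26 × 10^-11 m
E_h/a₀³ = 3.01 × 10^13 Pa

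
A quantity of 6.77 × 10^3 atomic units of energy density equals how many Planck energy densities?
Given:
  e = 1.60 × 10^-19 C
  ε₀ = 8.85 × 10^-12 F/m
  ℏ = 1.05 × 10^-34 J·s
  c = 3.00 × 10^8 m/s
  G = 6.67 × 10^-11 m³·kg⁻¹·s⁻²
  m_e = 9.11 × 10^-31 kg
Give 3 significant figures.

4.36 × 10^-97

atomic unit of energy density: u_au = E_h/a₀³ = m_e⁴e¹⁰/((4πε₀)⁵ℏ⁸) = 3.01 × 10^13 J/m³
Planck energy density: u_P = c⁷/(ℏG²) = 4.68 × 10^113 J/m³
6.77 × 10^3 × 3.01 × 10^13 / 4.68 × 10^113 = 4.36 × 10^-97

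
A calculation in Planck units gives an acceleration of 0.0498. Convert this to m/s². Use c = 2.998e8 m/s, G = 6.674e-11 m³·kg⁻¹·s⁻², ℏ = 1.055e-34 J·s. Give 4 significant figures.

One Planck acceleration: a_P = √(c⁷/(ℏG)) = 5.560e51 m/s².
0.0498 × 5.560e51 m/s² = 2.769e50 m/s²

2.769e50 m/s²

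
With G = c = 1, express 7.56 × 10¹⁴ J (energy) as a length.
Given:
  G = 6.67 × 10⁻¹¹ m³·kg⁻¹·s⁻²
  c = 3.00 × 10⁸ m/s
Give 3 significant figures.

6.23 × 10⁻³⁰ m

Energy → length via G/c⁴.
7.56 × 10¹⁴ J × (G/c⁴) = 6.23 × 10⁻³⁰ m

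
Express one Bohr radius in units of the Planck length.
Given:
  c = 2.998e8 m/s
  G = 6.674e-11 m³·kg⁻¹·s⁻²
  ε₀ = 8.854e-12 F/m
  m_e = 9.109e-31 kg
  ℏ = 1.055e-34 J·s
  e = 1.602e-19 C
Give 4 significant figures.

3.277e24

Bohr radius: a₀ = 4πε₀ℏ²/(m_e e²) = 5.297e-11 m
Planck length: ℓ_P = √(ℏG/c³) = 1.616e-35 m
ratio = 5.297e-11 / 1.616e-35 = 3.277e24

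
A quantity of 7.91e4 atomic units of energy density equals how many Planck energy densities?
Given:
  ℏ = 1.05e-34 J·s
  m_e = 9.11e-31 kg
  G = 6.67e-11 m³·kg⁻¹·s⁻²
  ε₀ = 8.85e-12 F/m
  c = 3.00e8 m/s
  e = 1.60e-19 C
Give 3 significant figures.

atomic unit of energy density: u_au = E_h/a₀³ = m_e⁴e¹⁰/((4πε₀)⁵ℏ⁸) = 3.01e13 J/m³
Planck energy density: u_P = c⁷/(ℏG²) = 4.68e113 J/m³
7.91e4 × 3.01e13 / 4.68e113 = 5.09e-96

5.09e-96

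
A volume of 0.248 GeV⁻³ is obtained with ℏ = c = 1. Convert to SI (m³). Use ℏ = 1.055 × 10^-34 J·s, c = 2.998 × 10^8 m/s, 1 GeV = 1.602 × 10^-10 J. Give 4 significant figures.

Volume is [L]³ = [E]⁻³·(ℏc)³.
1 GeV⁻³ → (ℏc)³ × (1 GeV in J)⁻³ = 7.696 × 10^-48 m³.
Result: 0.248 × 7.696 × 10^-48 = 1.909 × 10^-48 m³.

1.909 × 10^-48 m³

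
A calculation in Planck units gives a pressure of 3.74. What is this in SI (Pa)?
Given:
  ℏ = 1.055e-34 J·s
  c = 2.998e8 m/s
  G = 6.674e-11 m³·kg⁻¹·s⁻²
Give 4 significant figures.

One Planck pressure: p_P = c⁷/(ℏG²) = 4.632e113 Pa.
3.74 × 4.632e113 Pa = 1.732e114 Pa

1.732e114 Pa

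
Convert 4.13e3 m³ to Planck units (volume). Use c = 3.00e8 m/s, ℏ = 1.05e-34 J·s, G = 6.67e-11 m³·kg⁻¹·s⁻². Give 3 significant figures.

9.89e107

Planck volume: V_P = (ℏG/c³)^(3/2) = 4.18e-105 m³.
4.13e3 / 4.18e-105 = 9.89e107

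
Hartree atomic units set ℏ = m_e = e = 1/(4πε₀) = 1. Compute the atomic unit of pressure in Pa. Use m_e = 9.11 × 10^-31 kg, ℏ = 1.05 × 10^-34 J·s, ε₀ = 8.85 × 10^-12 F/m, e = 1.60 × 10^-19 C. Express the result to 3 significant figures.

Dimensional analysis gives P_au = E_h/a₀³ = m_e⁴e¹⁰/((4πε₀)⁵ℏ⁸).
E_h = 4.38 × 10^-18 J
a₀ = 5.26 × 10^-11 m
E_h/a₀³ = 3.01 × 10^13 Pa

3.01 × 10^13 Pa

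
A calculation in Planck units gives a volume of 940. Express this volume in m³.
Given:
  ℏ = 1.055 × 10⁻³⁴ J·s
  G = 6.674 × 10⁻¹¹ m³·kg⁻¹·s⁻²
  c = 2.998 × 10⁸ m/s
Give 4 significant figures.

One Planck volume: V_P = (ℏG/c³)^(3/2) = 4.224 × 10⁻¹⁰⁵ m³.
940 × 4.224 × 10⁻¹⁰⁵ m³ = 3.970 × 10⁻¹⁰² m³

3.970 × 10⁻¹⁰² m³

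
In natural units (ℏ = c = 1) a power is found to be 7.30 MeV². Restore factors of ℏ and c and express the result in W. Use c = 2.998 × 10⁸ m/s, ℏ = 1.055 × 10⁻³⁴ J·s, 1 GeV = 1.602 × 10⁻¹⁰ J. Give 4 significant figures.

1.776 × 10⁹ W

Power is [E]/[T] = [E]²/ℏ.
1 GeV² → 1/ℏ × (1 GeV in J)² = 2.433 × 10¹⁴ W.
Convert the energy scale: 7.30 MeV² = 7.30 × 10⁻⁶ GeV².
Result: 7.30 × 10⁻⁶ × 2.433 × 10¹⁴ = 1.776 × 10⁹ W.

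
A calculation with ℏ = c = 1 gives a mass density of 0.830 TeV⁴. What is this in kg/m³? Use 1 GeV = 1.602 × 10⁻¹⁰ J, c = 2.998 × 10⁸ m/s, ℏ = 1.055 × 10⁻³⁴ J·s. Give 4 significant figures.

1.922 × 10³² kg/m³

Mass density is [E]/(c²[L]³) = [E]⁴/(ℏ³c⁵).
1 GeV⁴ → 1/(ℏ³c⁵) × (1 GeV in J)⁴ = 2.316 × 10²⁰ kg/m³.
Convert the energy scale: 0.830 TeV⁴ = 8.30 × 10¹¹ GeV⁴.
Result: 8.30 × 10¹¹ × 2.316 × 10²⁰ = 1.922 × 10³² kg/m³.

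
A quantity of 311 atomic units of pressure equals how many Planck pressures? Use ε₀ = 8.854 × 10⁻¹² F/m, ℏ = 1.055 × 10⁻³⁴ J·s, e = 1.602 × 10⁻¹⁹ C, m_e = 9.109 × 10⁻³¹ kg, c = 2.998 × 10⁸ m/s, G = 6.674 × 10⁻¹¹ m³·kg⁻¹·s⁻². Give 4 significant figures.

atomic unit of pressure: P_au = E_h/a₀³ = m_e⁴e¹⁰/((4πε₀)⁵ℏ⁸) = 2.929 × 10¹³ Pa
Planck pressure: p_P = c⁷/(ℏG²) = 4.632 × 10¹¹³ Pa
311 × 2.929 × 10¹³ / 4.632 × 10¹¹³ = 1.967 × 10⁻⁹⁸

1.967 × 10⁻⁹⁸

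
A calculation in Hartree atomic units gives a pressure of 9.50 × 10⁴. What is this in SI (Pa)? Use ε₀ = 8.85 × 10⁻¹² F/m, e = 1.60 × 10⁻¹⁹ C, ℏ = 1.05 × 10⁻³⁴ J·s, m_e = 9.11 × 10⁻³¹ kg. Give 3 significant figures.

One atomic unit of pressure: P_au = E_h/a₀³ = m_e⁴e¹⁰/((4πε₀)⁵ℏ⁸) = 3.01 × 10¹³ Pa.
9.50 × 10⁴ × 3.01 × 10¹³ Pa = 2.86 × 10¹⁸ Pa

2.86 × 10¹⁸ Pa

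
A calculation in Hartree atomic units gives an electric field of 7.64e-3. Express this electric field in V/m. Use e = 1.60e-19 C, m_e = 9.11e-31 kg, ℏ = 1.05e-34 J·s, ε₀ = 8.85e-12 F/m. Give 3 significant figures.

One atomic unit of electric field: E_au = E_h/(e a₀) = m_e²e⁵/((4πε₀)³ℏ⁴) = 5.20e11 V/m.
7.64e-3 × 5.20e11 V/m = 3.98e9 V/m

3.98e9 V/m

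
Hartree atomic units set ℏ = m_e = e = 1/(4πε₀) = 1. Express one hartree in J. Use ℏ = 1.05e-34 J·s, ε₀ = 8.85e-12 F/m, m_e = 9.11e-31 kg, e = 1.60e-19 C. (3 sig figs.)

4.38e-18 J

Dimensional analysis gives E_h = m_e e⁴/(4πε₀ℏ)².
  = 5.97e-106 / 1.36e-88
  = 4.38e-18 J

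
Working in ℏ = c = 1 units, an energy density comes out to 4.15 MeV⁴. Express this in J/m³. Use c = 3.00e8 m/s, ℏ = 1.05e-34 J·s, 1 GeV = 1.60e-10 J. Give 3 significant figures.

[E]/[L]³ = [E]⁴/(ℏc)³; restore (ℏc)⁻³.
1 GeV⁴ → 1/(ℏc)³ × (1 GeV in J)⁴ = 2.10e37 J/m³.
Convert the energy scale: 4.15 MeV⁴ = 4.15e-12 GeV⁴.
Result: 4.15e-12 × 2.10e37 = 8.70e25 J/m³.

8.70e25 J/m³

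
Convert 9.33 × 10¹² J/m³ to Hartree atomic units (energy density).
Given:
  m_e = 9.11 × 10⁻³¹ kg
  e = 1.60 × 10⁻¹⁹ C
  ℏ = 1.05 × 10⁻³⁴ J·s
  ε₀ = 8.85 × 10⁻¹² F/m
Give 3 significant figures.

atomic unit of energy density: u_au = E_h/a₀³ = m_e⁴e¹⁰/((4πε₀)⁵ℏ⁸) = 3.01 × 10¹³ J/m³.
9.33 × 10¹² / 3.01 × 10¹³ = 0.310

0.310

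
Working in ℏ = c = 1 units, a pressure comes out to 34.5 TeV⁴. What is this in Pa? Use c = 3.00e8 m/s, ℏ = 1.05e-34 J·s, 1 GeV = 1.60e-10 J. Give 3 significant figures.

7.23e50 Pa

Pressure is [E]/[L]³ = [E]⁴/(ℏc)³.
1 GeV⁴ → 1/(ℏc)³ × (1 GeV in J)⁴ = 2.10e37 Pa.
Convert the energy scale: 34.5 TeV⁴ = 3.45e13 GeV⁴.
Result: 3.45e13 × 2.10e37 = 7.23e50 Pa.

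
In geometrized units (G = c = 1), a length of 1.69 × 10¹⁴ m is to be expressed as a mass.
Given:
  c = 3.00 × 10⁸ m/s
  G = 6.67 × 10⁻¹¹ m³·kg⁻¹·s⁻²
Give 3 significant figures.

2.28 × 10⁴¹ kg

Length → mass via c²/G.
1.69 × 10¹⁴ m × (c²/G) = 2.28 × 10⁴¹ kg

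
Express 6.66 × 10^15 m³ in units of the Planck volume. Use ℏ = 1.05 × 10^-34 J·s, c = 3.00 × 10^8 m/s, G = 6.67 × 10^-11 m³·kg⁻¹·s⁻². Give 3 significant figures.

1.59 × 10^120

Planck volume: V_P = (ℏG/c³)^(3/2) = 4.18 × 10^-105 m³.
6.66 × 10^15 / 4.18 × 10^-105 = 1.59 × 10^120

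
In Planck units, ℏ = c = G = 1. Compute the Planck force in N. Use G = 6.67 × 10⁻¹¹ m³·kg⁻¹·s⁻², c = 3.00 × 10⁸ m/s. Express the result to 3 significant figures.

1.21 × 10⁴⁴ N

From ℏ = c = G = 1 the force scale is F_P = c⁴/G.
  = 8.10 × 10³³ / 6.67 × 10⁻¹¹
  = 1.21 × 10⁴⁴ N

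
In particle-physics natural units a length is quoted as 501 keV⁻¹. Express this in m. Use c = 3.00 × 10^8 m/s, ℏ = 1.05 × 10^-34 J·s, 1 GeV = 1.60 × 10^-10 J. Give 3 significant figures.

9.86 × 10^-8 m

A length is [E]⁻¹ in ℏ=c=1; restore one factor of ℏc.
1 GeV⁻¹ → ℏc × (1 GeV in J)⁻¹ = 1.97 × 10^-16 m.
Convert the energy scale: 501 keV⁻¹ = 5.01 × 10^8 GeV⁻¹.
Result: 5.01 × 10^8 × 1.97 × 10^-16 = 9.86 × 10^-8 m.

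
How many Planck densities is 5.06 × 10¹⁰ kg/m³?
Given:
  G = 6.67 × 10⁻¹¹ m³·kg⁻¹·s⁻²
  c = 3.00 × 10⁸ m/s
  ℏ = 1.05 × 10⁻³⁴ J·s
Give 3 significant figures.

9.73 × 10⁻⁸⁷

Planck density: ρ_P = c⁵/(ℏG²) = 5.20 × 10⁹⁶ kg/m³.
5.06 × 10¹⁰ / 5.20 × 10⁹⁶ = 9.73 × 10⁻⁸⁷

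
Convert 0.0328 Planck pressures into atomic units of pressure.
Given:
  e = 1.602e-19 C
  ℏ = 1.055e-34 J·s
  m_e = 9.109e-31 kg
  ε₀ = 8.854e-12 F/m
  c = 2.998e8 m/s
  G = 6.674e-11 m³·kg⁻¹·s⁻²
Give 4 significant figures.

5.187e98

Planck pressure: p_P = c⁷/(ℏG²) = 4.632e113 Pa
atomic unit of pressure: P_au = E_h/a₀³ = m_e⁴e¹⁰/((4πε₀)⁵ℏ⁸) = 2.929e13 Pa
0.0328 × 4.632e113 / 2.929e13 = 5.187e98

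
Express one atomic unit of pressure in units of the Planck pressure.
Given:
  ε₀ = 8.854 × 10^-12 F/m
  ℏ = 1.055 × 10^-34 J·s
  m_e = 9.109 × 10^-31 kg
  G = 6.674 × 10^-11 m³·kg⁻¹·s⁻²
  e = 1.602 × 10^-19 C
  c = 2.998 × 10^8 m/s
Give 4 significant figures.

6.323 × 10^-101

atomic unit of pressure: P_au = E_h/a₀³ = m_e⁴e¹⁰/((4πε₀)⁵ℏ⁸) = 2.929 × 10^13 Pa
Planck pressure: p_P = c⁷/(ℏG²) = 4.632 × 10^113 Pa
ratio = 2.929 × 10^13 / 4.632 × 10^113 = 6.323 × 10^-101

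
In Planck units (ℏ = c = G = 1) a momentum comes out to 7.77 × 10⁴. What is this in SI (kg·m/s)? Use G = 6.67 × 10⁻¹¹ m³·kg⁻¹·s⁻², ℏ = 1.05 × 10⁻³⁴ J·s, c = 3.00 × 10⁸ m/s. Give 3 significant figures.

One Planck momentum: p_P = √(ℏc³/G) = 6.52 kg·m/s.
7.77 × 10⁴ × 6.52 kg·m/s = 5.07 × 10⁵ kg·m/s

5.07 × 10⁵ kg·m/s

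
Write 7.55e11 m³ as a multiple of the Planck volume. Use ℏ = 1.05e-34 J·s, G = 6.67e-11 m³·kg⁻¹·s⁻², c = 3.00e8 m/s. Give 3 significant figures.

Planck volume: V_P = (ℏG/c³)^(3/2) = 4.18e-105 m³.
7.55e11 / 4.18e-105 = 1.81e116

1.81e116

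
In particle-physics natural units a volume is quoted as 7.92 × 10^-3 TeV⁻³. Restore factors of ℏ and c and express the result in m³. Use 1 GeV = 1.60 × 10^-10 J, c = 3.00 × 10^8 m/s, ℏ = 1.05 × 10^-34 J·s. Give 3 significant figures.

Volume is [L]³ = [E]⁻³·(ℏc)³.
1 GeV⁻³ → (ℏc)³ × (1 GeV in J)⁻³ = 7.63 × 10^-48 m³.
Convert the energy scale: 7.92 × 10^-3 TeV⁻³ = 7.92 × 10^-12 GeV⁻³.
Result: 7.92 × 10^-12 × 7.63 × 10^-48 = 6.04 × 10^-59 m³.

6.04 × 10^-59 m³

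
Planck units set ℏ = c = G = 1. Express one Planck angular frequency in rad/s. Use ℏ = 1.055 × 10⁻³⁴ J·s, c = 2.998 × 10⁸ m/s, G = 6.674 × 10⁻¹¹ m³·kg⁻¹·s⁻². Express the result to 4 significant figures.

1.855 × 10⁴³ rad/s

Dimensional analysis gives ω_P = √(c⁵/(ℏG)).
  = √(3.440 × 10⁸⁶)
  = 1.855 × 10⁴³ rad/s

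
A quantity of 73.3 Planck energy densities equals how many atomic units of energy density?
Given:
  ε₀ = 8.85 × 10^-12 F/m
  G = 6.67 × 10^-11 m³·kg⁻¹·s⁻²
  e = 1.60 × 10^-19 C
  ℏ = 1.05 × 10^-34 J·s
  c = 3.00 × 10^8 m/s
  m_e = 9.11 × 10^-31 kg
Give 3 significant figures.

1.14 × 10^102

Planck energy density: u_P = c⁷/(ℏG²) = 4.68 × 10^113 J/m³
atomic unit of energy density: u_au = E_h/a₀³ = m_e⁴e¹⁰/((4πε₀)⁵ℏ⁸) = 3.01 × 10^13 J/m³
73.3 × 4.68 × 10^113 / 3.01 × 10^13 = 1.14 × 10^102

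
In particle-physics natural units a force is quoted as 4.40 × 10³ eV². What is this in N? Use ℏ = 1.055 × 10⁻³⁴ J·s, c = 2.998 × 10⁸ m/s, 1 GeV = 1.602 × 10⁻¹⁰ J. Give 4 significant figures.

Force is [E]/[L] = [E]²/(ℏc); restore (ℏc)⁻¹.
1 GeV² → 1/(ℏc) × (1 GeV in J)² = 8.114 × 10⁵ N.
Convert the energy scale: 4.40 × 10³ eV² = 4.40 × 10⁻¹⁵ GeV².
Result: 4.40 × 10⁻¹⁵ × 8.114 × 10⁵ = 3.570 × 10⁻⁹ N.

3.570 × 10⁻⁹ N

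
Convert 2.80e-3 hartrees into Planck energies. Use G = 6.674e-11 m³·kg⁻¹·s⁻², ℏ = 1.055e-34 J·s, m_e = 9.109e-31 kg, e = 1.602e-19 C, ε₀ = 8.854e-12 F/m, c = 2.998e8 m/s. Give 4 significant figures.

6.231e-30

hartree: E_h = m_e e⁴/(4πε₀ℏ)² = 4.354e-18 J
Planck energy: E_P = √(ℏc⁵/G) = 1.957e9 J
2.80e-3 × 4.354e-18 / 1.957e9 = 6.231e-30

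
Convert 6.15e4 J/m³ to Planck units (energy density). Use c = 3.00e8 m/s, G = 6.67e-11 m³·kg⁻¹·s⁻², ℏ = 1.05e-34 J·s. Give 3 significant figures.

1.31e-109

Planck energy density: u_P = c⁷/(ℏG²) = 4.68e113 J/m³.
6.15e4 / 4.68e113 = 1.31e-109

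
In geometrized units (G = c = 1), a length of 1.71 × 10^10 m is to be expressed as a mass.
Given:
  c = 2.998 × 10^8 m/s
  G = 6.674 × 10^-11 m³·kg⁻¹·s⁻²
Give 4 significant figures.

Length → mass via c²/G.
1.71 × 10^10 m × (c²/G) = 2.303 × 10^37 kg

2.303 × 10^37 kg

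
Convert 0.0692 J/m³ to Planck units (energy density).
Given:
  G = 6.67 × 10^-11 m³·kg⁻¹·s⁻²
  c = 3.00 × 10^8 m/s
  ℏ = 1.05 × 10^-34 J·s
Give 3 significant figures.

1.48 × 10^-115

Planck energy density: u_P = c⁷/(ℏG²) = 4.68 × 10^113 J/m³.
0.0692 / 4.68 × 10^113 = 1.48 × 10^-115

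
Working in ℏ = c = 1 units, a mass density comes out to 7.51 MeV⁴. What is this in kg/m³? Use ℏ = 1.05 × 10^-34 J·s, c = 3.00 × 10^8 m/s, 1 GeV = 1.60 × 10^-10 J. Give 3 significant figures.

1.75 × 10^9 kg/m³

Mass density is [E]/(c²[L]³) = [E]⁴/(ℏ³c⁵).
1 GeV⁴ → 1/(ℏ³c⁵) × (1 GeV in J)⁴ = 2.33 × 10^20 kg/m³.
Convert the energy scale: 7.51 MeV⁴ = 7.51 × 10^-12 GeV⁴.
Result: 7.51 × 10^-12 × 2.33 × 10^20 = 1.75 × 10^9 kg/m³.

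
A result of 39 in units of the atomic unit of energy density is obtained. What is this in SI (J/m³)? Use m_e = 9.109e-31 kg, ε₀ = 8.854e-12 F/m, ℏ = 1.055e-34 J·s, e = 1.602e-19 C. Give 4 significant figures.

One atomic unit of energy density: u_au = E_h/a₀³ = m_e⁴e¹⁰/((4πε₀)⁵ℏ⁸) = 2.929e13 J/m³.
39 × 2.929e13 J/m³ = 1.142e15 J/m³

1.142e15 J/m³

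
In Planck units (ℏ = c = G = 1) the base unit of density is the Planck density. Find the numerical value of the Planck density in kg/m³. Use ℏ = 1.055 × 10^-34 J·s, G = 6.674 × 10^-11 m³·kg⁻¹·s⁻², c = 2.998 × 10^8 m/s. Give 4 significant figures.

5.154 × 10^96 kg/m³

ρ_P = c⁵/(ℏG²)
  = 2.422 × 10^42 / 4.699 × 10^-55
  = 5.154 × 10^96 kg/m³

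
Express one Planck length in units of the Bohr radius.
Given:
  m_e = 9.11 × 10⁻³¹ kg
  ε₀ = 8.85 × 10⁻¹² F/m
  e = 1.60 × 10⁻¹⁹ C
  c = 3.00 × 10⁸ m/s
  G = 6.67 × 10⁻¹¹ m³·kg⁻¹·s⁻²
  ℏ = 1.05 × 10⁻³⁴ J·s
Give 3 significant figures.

Planck length: ℓ_P = √(ℏG/c³) = 1.61 × 10⁻³⁵ m
Bohr radius: a₀ = 4πε₀ℏ²/(m_e e²) = 5.26 × 10⁻¹¹ m
ratio = 1.61 × 10⁻³⁵ / 5.26 × 10⁻¹¹ = 3.06 × 10⁻²⁵

3.06 × 10⁻²⁵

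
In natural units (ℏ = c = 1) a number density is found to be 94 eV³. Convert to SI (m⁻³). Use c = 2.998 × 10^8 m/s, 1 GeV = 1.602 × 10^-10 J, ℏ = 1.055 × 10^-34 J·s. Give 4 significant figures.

Number density is [L]⁻³ = [E]³/(ℏc)³.
1 GeV³ → 1/(ℏc)³ × (1 GeV in J)³ = 1.299 × 10^47 m⁻³.
Convert the energy scale: 94 eV³ = 9.40 × 10^-26 GeV³.
Result: 9.40 × 10^-26 × 1.299 × 10^47 = 1.221 × 10^22 m⁻³.

1.221 × 10^22 m⁻³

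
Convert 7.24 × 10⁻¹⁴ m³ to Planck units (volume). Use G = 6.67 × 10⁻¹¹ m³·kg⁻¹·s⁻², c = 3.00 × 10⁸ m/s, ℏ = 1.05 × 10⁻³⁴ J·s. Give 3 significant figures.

1.73 × 10⁹¹

Planck volume: V_P = (ℏG/c³)^(3/2) = 4.18 × 10⁻¹⁰⁵ m³.
7.24 × 10⁻¹⁴ / 4.18 × 10⁻¹⁰⁵ = 1.73 × 10⁹¹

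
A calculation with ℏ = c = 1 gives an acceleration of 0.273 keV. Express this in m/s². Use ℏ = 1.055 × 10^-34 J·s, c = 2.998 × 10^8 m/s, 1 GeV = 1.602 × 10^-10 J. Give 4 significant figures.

Acceleration is [L]/[T]² = c·[E]/ℏ.
1 GeV → c/ℏ × (1 GeV in J) = 4.552 × 10^32 m/s².
Convert the energy scale: 0.273 keV = 2.73 × 10^-7 GeV.
Result: 2.73 × 10^-7 × 4.552 × 10^32 = 1.243 × 10^26 m/s².

1.243 × 10^26 m/s²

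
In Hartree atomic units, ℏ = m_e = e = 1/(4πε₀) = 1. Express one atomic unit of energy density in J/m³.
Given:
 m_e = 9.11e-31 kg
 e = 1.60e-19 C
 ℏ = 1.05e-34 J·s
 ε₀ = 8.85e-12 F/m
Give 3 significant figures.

The unique combination of the constants set to 1 with dimensions of energy density is u_au = E_h/a₀³ = m_e⁴e¹⁰/((4πε₀)⁵ℏ⁸).
E_h = 4.38e-18 J
a₀ = 5.26e-11 m
E_h/a₀³ = 3.01e13 J/m³

3.01e13 J/m³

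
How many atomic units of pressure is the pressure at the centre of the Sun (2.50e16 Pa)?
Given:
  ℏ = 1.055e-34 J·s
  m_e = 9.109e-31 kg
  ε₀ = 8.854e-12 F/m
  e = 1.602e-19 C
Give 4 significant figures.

atomic unit of pressure: P_au = E_h/a₀³ = m_e⁴e¹⁰/((4πε₀)⁵ℏ⁸) = 2.929e13 Pa.
2.50e16 / 2.929e13 = 853.5

853.5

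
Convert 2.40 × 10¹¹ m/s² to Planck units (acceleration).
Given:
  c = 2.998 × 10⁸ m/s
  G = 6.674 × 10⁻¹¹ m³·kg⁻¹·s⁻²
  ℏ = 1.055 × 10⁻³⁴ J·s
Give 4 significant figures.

Planck acceleration: a_P = √(c⁷/(ℏG)) = 5.560 × 10⁵¹ m/s².
2.40 × 10¹¹ / 5.560 × 10⁵¹ = 4.316 × 10⁻⁴¹

4.316 × 10⁻⁴¹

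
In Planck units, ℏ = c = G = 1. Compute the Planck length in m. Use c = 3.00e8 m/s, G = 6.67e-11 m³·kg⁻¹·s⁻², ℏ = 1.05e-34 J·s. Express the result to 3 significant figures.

1.61e-35 m

Dimensional analysis gives ℓ_P = √(ℏG/c³).
  = √(2.59e-70)
  = 1.61e-35 m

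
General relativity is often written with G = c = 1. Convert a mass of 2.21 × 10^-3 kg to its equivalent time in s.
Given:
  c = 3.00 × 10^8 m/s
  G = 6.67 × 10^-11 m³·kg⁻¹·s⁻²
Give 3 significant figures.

Mass → time via G/c³.
2.21 × 10^-3 kg × (G/c³) = 5.46 × 10^-39 s

5.46 × 10^-39 s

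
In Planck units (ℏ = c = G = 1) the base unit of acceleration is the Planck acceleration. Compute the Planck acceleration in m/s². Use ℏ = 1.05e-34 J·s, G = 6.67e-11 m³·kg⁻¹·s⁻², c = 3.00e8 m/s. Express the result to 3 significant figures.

5.59e51 m/s²

a_P = √(c⁷/(ℏG))
  = √(3.12e103)
  = 5.59e51 m/s²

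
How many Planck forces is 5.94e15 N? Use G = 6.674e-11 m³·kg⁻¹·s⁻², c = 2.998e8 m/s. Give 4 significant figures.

4.907e-29

Planck force: F_P = c⁴/G = 1.210e44 N.
5.94e15 / 1.210e44 = 4.907e-29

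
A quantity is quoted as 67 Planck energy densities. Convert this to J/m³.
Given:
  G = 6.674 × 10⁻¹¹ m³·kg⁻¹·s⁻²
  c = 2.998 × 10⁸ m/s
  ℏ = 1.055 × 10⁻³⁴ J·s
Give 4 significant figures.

One Planck energy density: u_P = c⁷/(ℏG²) = 4.632 × 10¹¹³ J/m³.
67 × 4.632 × 10¹¹³ J/m³ = 3.104 × 10¹¹⁵ J/m³

3.104 × 10¹¹⁵ J/m³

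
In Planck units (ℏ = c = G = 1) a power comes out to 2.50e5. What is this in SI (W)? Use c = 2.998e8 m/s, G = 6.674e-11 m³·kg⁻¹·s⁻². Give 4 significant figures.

9.072e57 W

One Planck power: P_P = c⁵/G = 3.629e52 W.
2.50e5 × 3.629e52 W = 9.072e57 W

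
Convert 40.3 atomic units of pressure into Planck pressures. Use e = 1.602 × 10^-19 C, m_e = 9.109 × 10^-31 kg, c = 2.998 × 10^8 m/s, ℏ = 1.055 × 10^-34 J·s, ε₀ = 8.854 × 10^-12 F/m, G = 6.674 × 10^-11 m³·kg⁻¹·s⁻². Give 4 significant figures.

2.548 × 10^-99

atomic unit of pressure: P_au = E_h/a₀³ = m_e⁴e¹⁰/((4πε₀)⁵ℏ⁸) = 2.929 × 10^13 Pa
Planck pressure: p_P = c⁷/(ℏG²) = 4.632 × 10^113 Pa
40.3 × 2.929 × 10^13 / 4.632 × 10^113 = 2.548 × 10^-99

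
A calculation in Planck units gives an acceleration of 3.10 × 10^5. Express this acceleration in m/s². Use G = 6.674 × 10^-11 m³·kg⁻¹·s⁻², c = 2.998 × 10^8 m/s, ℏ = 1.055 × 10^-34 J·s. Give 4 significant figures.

1.724 × 10^57 m/s²

One Planck acceleration: a_P = √(c⁷/(ℏG)) = 5.560 × 10^51 m/s².
3.10 × 10^5 × 5.560 × 10^51 m/s² = 1.724 × 10^57 m/s²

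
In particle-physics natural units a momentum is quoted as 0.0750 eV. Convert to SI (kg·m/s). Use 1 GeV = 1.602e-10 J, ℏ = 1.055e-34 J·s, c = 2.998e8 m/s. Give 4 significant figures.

4.008e-29 kg·m/s

Momentum is [E]/c; divide by c.
1 GeV → 1/c × (1 GeV in J) = 5.344e-19 kg·m/s.
Convert the energy scale: 0.0750 eV = 7.50e-11 GeV.
Result: 7.50e-11 × 5.344e-19 = 4.008e-29 kg·m/s.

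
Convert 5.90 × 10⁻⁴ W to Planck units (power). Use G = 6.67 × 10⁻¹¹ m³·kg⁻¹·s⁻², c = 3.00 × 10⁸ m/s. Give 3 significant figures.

1.62 × 10⁻⁵⁶

Planck power: P_P = c⁵/G = 3.64 × 10⁵² W.
5.90 × 10⁻⁴ / 3.64 × 10⁵² = 1.62 × 10⁻⁵⁶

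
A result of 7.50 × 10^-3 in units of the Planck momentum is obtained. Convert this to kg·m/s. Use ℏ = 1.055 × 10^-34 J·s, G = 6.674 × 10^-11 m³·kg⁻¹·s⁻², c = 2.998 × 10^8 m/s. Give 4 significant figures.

One Planck momentum: p_P = √(ℏc³/G) = 6.527 kg·m/s.
7.50 × 10^-3 × 6.527 kg·m/s = 0.04895 kg·m/s

0.04895 kg·m/s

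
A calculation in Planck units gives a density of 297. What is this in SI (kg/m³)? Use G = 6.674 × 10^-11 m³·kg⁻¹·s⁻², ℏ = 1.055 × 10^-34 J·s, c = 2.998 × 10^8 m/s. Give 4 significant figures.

1.531 × 10^99 kg/m³

One Planck density: ρ_P = c⁵/(ℏG²) = 5.154 × 10^96 kg/m³.
297 × 5.154 × 10^96 kg/m³ = 1.531 × 10^99 kg/m³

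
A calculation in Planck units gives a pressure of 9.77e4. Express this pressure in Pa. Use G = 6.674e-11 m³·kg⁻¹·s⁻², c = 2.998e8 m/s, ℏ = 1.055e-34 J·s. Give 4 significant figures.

4.526e118 Pa

One Planck pressure: p_P = c⁷/(ℏG²) = 4.632e113 Pa.
9.77e4 × 4.632e113 Pa = 4.526e118 Pa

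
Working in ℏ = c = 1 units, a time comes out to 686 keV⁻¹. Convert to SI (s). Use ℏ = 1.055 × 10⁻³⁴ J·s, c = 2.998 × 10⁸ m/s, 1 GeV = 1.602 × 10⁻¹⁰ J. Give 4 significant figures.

A time is [E]⁻¹ in ℏ=c=1; restore one factor of ℏ.
1 GeV⁻¹ → ℏ × (1 GeV in J)⁻¹ = 6.586 × 10⁻²⁵ s.
Convert the energy scale: 686 keV⁻¹ = 6.86 × 10⁸ GeV⁻¹.
Result: 6.86 × 10⁸ × 6.586 × 10⁻²⁵ = 4.518 × 10⁻¹⁶ s.

4.518 × 10⁻¹⁶ s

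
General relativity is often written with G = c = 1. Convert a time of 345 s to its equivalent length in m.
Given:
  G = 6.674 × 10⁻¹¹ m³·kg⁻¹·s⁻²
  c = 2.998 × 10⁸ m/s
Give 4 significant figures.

Time → length via c.
345 s × (c) = 1.034 × 10¹¹ m

1.034 × 10¹¹ m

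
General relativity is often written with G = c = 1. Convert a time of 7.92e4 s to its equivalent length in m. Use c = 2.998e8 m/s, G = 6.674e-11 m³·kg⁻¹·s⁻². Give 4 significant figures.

Time → length via c.
7.92e4 s × (c) = 2.374e13 m

2.374e13 m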